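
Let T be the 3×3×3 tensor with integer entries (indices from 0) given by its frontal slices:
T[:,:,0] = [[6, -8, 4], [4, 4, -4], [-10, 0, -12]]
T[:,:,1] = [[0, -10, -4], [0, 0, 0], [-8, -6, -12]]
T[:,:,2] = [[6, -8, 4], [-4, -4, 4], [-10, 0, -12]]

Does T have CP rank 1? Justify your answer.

The mode-1 unfolding of T (rows indexed by i, columns by (j,k) = (0,0), (0,1), (0,2), (1,0), (1,1), (1,2), (2,0), (2,1), (2,2)) is [[6, 0, 6, -8, -10, -8, 4, -4, 4], [4, 0, -4, 4, 0, -4, -4, 0, 4], [-10, -8, -10, 0, -6, 0, -12, -12, -12]].
There the 3×3 minor on rows i ∈ {0, 1, 2}, columns (j,k) ∈ {(0,0), (0,1), (0,2)} is det [[6, 0, 6], [4, 0, -4], [-10, -8, -10]] = -384 ≠ 0, so this unfolding has rank ≥ 3; CP rank is at least every unfolding rank, so rank(T) ≥ 3.
In particular rank(T) ≥ 3 > 1, so T is not rank-1.

No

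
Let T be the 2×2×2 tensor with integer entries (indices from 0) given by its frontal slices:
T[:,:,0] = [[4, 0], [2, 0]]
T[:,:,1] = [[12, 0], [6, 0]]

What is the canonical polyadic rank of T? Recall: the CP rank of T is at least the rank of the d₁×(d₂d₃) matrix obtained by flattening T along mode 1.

Lower bound: T ≠ 0 (e.g. T[0,0,0] = 4), so rank(T) ≥ 1.
Upper bound: the mode-1 fibre T[:,0,0] = [4, 2] gives a = [2, 1] (primitive direction); the mode-2 fibre T[0,:,0] = [4, 0] gives b = [1, 0]; then c[k] = T[0,0,k] / (a[0]·b[0]) = [4, 12] / 2 = [2, 6].
Expanding [2, 1] ⊗ [1, 0] ⊗ [2, 6] reproduces all 8 entries of T, so T = [2, 1] ⊗ [1, 0] ⊗ [2, 6] and rank(T) ≤ 1.
These bounds meet, so rank(T) = 1.

1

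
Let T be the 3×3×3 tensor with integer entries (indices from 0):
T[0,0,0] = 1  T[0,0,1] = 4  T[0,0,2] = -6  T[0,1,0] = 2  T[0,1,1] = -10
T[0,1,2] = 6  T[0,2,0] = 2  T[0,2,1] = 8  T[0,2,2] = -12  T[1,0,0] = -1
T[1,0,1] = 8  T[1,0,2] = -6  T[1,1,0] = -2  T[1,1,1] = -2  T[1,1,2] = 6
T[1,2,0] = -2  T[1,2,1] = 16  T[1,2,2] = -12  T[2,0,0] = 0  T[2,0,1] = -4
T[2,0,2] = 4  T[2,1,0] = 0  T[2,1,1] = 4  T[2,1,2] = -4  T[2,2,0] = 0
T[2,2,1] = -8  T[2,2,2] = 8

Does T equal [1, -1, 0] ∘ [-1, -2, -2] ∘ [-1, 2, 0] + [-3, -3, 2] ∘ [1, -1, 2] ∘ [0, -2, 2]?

Reconstruct entrywise from the claimed factors. For example, T[1,2,1] = 16 and Σₗ aₗ[1]bₗ[2]cₗ[1] = (-1)·(-2)·(2) + (-3)·(2)·(-2) = 16; checking all 27 entries, every one matches. The claim holds.

Yes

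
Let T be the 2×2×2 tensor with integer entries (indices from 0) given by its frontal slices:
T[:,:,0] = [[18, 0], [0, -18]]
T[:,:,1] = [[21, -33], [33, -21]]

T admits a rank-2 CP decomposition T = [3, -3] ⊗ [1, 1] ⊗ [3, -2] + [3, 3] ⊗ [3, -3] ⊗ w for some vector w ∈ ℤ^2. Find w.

w = [1, 3]

Subtract the known terms from T to get the rank-1 residual R = [3, 3] ⊗ [3, -3] ⊗ w, so R[i,j,k] = a[i]·b[j]·w[k]. Pick indices with nonzero a[0]·b[0] = (3)·(3) = 9. Only the fibre through (0,0,·) is needed: R[0,0,:] = T[0,0,:] − Σₗ aₗ[0]bₗ[0]cₗ = [18, 21] − (3)·(1)·[3, -2] = [9, 27]. Then w[k] = R[0,0,k] / 9 for each k, giving w = [9, 27] / 9 = [1, 3].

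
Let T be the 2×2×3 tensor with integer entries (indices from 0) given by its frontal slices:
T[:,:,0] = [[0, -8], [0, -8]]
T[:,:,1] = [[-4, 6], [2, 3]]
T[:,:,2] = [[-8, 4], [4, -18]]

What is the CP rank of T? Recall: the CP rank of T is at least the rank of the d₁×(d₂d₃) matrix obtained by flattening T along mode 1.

3

Lower bound: in the mode-3 unfolding of T (rows indexed by k, columns by (i,j)) the 3×3 minor on rows k ∈ {0, 1, 2}, columns (i,j) ∈ {(0,0), (0,1), (1,1)} is det [[0, -8, -8], [-4, 6, 3], [-8, 4, -18]] = 512 ≠ 0, so that unfolding has rank ≥ 3 and hence rank(T) ≥ 3 (CP rank is at least every unfolding rank, though it can be larger).
Upper bound: T is a sum of 3 rank-1 terms, T = [1, -1] ⊗ [0, 1] ⊗ [0, 0, 8] + [1, 1] ⊗ [0, 1] ⊗ [-8, 4, -8] + [2, -1] ⊗ [2, -1] ⊗ [0, -1, -2] (one valid choice — decompositions are not unique — normalised so each a, b is primitive with positive first nonzero entry; check it by expanding all entries), so rank(T) ≤ 3.
These bounds meet, so rank(T) = 3.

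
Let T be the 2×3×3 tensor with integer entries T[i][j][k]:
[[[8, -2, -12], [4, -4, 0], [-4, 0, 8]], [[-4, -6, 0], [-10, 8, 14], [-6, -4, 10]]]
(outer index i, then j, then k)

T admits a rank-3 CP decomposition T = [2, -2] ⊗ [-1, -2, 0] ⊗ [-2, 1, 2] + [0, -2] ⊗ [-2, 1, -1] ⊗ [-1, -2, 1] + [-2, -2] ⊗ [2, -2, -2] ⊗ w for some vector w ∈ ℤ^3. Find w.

Subtract the known terms from T to get the rank-1 residual R = [-2, -2] ⊗ [2, -2, -2] ⊗ w, so R[i,j,k] = a[i]·b[j]·w[k]. Pick indices with nonzero a[0]·b[0] = (-2)·(2) = -4. Only the fibre through (0,0,·) is needed: R[0,0,:] = T[0,0,:] − Σₗ aₗ[0]bₗ[0]cₗ = [8, -2, -12] − (2)·(-1)·[-2, 1, 2] − (0)·(-2)·[-1, -2, 1] = [4, 0, -8]. Then w[k] = R[0,0,k] / -4 for each k, giving w = [4, 0, -8] / -4 = [-1, 0, 2].

w = [-1, 0, 2]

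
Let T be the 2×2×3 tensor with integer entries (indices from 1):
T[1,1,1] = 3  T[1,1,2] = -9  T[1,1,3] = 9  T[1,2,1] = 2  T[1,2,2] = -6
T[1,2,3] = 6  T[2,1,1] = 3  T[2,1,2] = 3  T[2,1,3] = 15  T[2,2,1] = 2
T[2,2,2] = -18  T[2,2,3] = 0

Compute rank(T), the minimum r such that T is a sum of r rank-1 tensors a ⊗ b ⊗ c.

2

Lower bound: in the mode-3 unfolding of T (rows indexed by k, columns by (i,j)) the 2×2 minor on rows k ∈ {1, 2}, columns (i,j) ∈ {(1,1), (2,1)} is det [[3, 3], [-9, 3]] = 36 ≠ 0, so that unfolding has rank ≥ 2 and hence rank(T) ≥ 2 (CP rank is at least every unfolding rank, though it can be larger).
Upper bound: with S_k = T[:,:,k], the two rank-1 terms a₁b₁ᵀ, a₂b₂ᵀ are the rank-1 members of the pencil x·S₁ + y·S₂.
det(x·S₁ + y·S₂) is −60·xy + 180·y² = (-60)·(x − 3·y)(y), vanishing at (x:y) = (3:1) and (1:0).
M₁ = 3·S₁ + S₂ = [[0, 0], [12, -12]] = 12·[0, 1][1, -1]ᵀ and M₂ = S₁ = [[3, 2], [3, 2]] = [1, 1][3, 2]ᵀ, so take a₁ = [0, 1], b₁ = [1, -1], a₂ = [1, 1], b₂ = [3, 2].
Each slice is an integer combination of E₁ = a₁b₁ᵀ and E₂ = a₂b₂ᵀ: S₁ = E₂, S₂ = 12·E₁ − 3·E₂, S₃ = 6·E₁ + 3·E₂; reading off coefficients, c₁ = [0, 12, 6] and c₂ = [1, -3, 3].
Hence T = [0, 1] ⊗ [1, -1] ⊗ [0, 12, 6] + [1, 1] ⊗ [3, 2] ⊗ [1, -3, 3], so rank(T) ≤ 2.
These bounds meet, so rank(T) = 2.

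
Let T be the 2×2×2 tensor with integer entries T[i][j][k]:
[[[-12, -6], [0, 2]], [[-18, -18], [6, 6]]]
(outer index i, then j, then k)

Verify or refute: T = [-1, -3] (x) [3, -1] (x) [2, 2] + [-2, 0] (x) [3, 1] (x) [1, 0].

Reconstruct entrywise from the claimed factors. For example, T[1,1,0] = 6 and Σₗ aₗ[1]bₗ[1]cₗ[0] = (-3)·(-1)·(2) + (0)·(1)·(1) = 6; checking all 8 entries, every one matches. The claim holds.

Yes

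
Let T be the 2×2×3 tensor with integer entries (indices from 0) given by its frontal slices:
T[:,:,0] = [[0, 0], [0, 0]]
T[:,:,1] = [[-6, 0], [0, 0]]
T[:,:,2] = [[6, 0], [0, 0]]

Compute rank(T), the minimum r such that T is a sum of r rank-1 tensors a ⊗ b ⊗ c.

Lower bound: T ≠ 0 (e.g. T[0,0,1] = -6), so rank(T) ≥ 1.
Upper bound: the mode-1 fibre T[:,0,1] = [-6, 0] gives a = [1, 0] (primitive direction); the mode-2 fibre T[0,:,1] = [-6, 0] gives b = [1, 0]; then c[k] = T[0,0,k] / (a[0]·b[0]) = [0, -6, 6] / 1 = [0, -6, 6].
Expanding [1, 0] ⊗ [1, 0] ⊗ [0, -6, 6] reproduces all 12 entries of T, so T = [1, 0] ⊗ [1, 0] ⊗ [0, -6, 6] and rank(T) ≤ 1.
These bounds meet, so rank(T) = 1.

1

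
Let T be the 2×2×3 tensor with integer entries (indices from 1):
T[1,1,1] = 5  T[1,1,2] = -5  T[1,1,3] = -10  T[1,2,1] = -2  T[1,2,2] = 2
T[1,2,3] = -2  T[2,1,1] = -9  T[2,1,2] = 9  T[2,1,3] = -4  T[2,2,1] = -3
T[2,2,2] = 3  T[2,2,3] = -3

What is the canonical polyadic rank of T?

2

Lower bound: the mode-2 unfolding of T (rows indexed by j, columns by (i,k) = (1,1), (1,2), (1,3), (2,1), (2,2), (2,3)) is [[5, -5, -10, -9, 9, -4], [-2, 2, -2, -3, 3, -3]].
There the 2×2 minor on rows j ∈ {1, 2}, columns (i,k) ∈ {(1,1), (1,3)} is det [[5, -10], [-2, -2]] = -30 ≠ 0, so this unfolding has rank ≥ 2; CP rank is at least every unfolding rank, so rank(T) ≥ 2. (This is only a lower bound: in general the CP rank may exceed every unfolding rank, so we still need to exhibit 2 rank-1 terms summing to T.)
Upper bound — finding two terms. Write S_k = T[:,:,k] for the frontal slices: S₁ = [[5, -2], [-9, -3]], S₂ = [[-5, 2], [9, 3]], S₃ = [[-10, -2], [-4, -3]].
If T = a₁ ⊗ b₁ ⊗ c₁ + a₂ ⊗ b₂ ⊗ c₂ then each S_k = c₁[k]·a₁b₁ᵀ + c₂[k]·a₂b₂ᵀ. S₁ and S₃ are linearly independent, so a₁b₁ᵀ and a₂b₂ᵀ must span the same plane of matrices: they are the rank-1 matrices of the form x·S₁ + y·S₃.
det(x·S₁ + y·S₃) is −33·x² − 11·xy + 22·y² = (-11)·(3·x − 2·y)(x + y), vanishing at (x:y) = (2:3) and (1:-1).
M₁ = 2·S₁ + 3·S₃ = [[-20, -10], [-30, -15]] = (-5)·[2, 3][2, 1]ᵀ and M₂ = S₁ − S₃ = [[15, 0], [-5, 0]] = 5·[3, -1][1, 0]ᵀ, so take a₁ = [2, 3], b₁ = [2, 1], a₂ = [3, -1], b₂ = [1, 0].
Each slice is an integer combination of E₁ = a₁b₁ᵀ and E₂ = a₂b₂ᵀ: S₁ = −E₁ + 3·E₂, S₂ = E₁ − 3·E₂, S₃ = −E₁ − 2·E₂; reading off coefficients, c₁ = [-1, 1, -1] and c₂ = [3, -3, -2].
Hence T = [2, 3] ⊗ [2, 1] ⊗ [-1, 1, -1] + [3, -1] ⊗ [1, 0] ⊗ [3, -3, -2], so rank(T) ≤ 2.
These bounds meet, so rank(T) = 2.
Check entry T[1,2,3] = -2: (2)·(1)·(-1) + (3)·(0)·(-2) = -2.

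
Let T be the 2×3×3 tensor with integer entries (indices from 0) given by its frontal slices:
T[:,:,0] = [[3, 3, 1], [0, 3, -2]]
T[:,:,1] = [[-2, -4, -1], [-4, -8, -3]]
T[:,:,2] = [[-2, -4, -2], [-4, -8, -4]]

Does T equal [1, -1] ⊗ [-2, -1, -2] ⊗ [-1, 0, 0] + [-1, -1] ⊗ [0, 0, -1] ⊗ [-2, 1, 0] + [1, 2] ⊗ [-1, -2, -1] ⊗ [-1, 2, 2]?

Reconstruct entrywise from the claimed factors. For example, T[1,1,0] = 3 and Σₗ aₗ[1]bₗ[1]cₗ[0] = (-1)·(-1)·(-1) + (-1)·(0)·(-2) + (2)·(-2)·(-1) = 3; checking all 18 entries, every one matches. The claim holds.

Yes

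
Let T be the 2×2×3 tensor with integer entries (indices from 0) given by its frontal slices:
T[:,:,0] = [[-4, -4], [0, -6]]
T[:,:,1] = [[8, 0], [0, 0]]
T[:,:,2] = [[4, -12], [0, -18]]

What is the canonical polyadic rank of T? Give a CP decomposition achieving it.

rank(T) = 2

Lower bound: the mode-1 unfolding of T (rows indexed by i, columns by (j,k) = (0,0), (0,1), (0,2), (1,0), (1,1), (1,2)) is [[-4, 8, 4, -4, 0, -12], [0, 0, 0, -6, 0, -18]].
There the 2×2 minor on rows i ∈ {0, 1}, columns (j,k) ∈ {(0,0), (1,0)} is det [[-4, -4], [0, -6]] = 24 ≠ 0, so this unfolding has rank ≥ 2; CP rank is at least every unfolding rank, so rank(T) ≥ 2. (This is only a lower bound: in general the CP rank may exceed every unfolding rank, so we still need to exhibit 2 rank-1 terms summing to T.)
Upper bound — finding two terms. Write S_k = T[:,:,k] for the frontal slices: S₀ = [[-4, -4], [0, -6]], S₁ = [[8, 0], [0, 0]], S₂ = [[4, -12], [0, -18]].
If T = a₁ ⊗ b₁ ⊗ c₁ + a₂ ⊗ b₂ ⊗ c₂ then each S_k = c₁[k]·a₁b₁ᵀ + c₂[k]·a₂b₂ᵀ. S₀ and S₁ are linearly independent, so a₁b₁ᵀ and a₂b₂ᵀ must span the same plane of matrices: they are the rank-1 matrices of the form x·S₀ + y·S₁.
det(x·S₀ + y·S₁) is 24·x² − 48·xy = 24·(x − 2·y)(x), vanishing at (x:y) = (2:1) and (0:1).
M₁ = 2·S₀ + S₁ = [[0, -8], [0, -12]] = (-4)·(2, 3)(0, 1)ᵀ and M₂ = S₁ = [[8, 0], [0, 0]] = 8·(1, 0)(1, 0)ᵀ, so take a₁ = (2, 3), b₁ = (0, 1), a₂ = (1, 0), b₂ = (1, 0).
Each slice is an integer combination of E₁ = a₁b₁ᵀ and E₂ = a₂b₂ᵀ: S₀ = −2·E₁ − 4·E₂, S₁ = 8·E₂, S₂ = −6·E₁ + 4·E₂; reading off coefficients, c₁ = (-2, 0, -6) and c₂ = (-4, 8, 4).
Hence T = (2, 3) ⊗ (0, 1) ⊗ (-2, 0, -6) + (1, 0) ⊗ (1, 0) ⊗ (-4, 8, 4), so rank(T) ≤ 2.
These bounds meet, so rank(T) = 2.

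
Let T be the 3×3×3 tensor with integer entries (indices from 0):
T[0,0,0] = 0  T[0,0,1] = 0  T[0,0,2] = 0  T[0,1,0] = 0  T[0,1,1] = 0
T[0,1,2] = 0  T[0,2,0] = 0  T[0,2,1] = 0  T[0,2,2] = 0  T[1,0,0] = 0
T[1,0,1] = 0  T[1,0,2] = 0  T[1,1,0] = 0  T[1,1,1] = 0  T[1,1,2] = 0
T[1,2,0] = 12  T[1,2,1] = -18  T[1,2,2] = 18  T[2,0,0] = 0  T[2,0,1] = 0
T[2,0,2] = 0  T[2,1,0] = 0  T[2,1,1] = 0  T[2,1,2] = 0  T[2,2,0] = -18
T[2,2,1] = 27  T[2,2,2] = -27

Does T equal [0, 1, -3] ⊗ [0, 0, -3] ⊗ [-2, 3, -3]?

No

Reconstruct entry (1,2,0) from the claimed factors: Σₗ aₗ[1]bₗ[2]cₗ[0] = (1)·(-3)·(-2) = 6, but T[1,2,0] = 12. The claim is false.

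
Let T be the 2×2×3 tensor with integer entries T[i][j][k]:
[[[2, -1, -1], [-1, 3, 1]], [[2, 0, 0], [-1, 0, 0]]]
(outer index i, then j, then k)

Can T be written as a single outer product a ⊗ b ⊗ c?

The mode-3 unfolding of T (rows indexed by k, columns by (i,j) = (0,0), (0,1), (1,0), (1,1)) is [[2, -1, 2, -1], [-1, 3, 0, 0], [-1, 1, 0, 0]].
There the 3×3 minor on rows k ∈ {0, 1, 2}, columns (i,j) ∈ {(0,0), (0,1), (1,0)} is det [[2, -1, 2], [-1, 3, 0], [-1, 1, 0]] = 4 ≠ 0, so this unfolding has rank ≥ 3; CP rank is at least every unfolding rank, so rank(T) ≥ 3.
In particular rank(T) ≥ 3 > 1, so T is not rank-1.

No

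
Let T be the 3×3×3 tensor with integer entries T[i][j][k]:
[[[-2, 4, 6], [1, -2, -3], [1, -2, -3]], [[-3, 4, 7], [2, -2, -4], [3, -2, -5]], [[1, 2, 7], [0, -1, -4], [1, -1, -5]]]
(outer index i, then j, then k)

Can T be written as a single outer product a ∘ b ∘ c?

No

The mode-3 unfolding of T (rows indexed by k, columns by (i,j) = (0,0), (0,1), (0,2), (1,0), (1,1), (1,2), (2,0), (2,1), (2,2)) is [[-2, 1, 1, -3, 2, 3, 1, 0, 1], [4, -2, -2, 4, -2, -2, 2, -1, -1], [6, -3, -3, 7, -4, -5, 7, -4, -5]].
There the 3×3 minor on rows k ∈ {0, 1, 2}, columns (i,j) ∈ {(0,0), (1,0), (2,0)} is det [[-2, -3, 1], [4, 4, 2], [6, 7, 7]] = 24 ≠ 0, so this unfolding has rank ≥ 3; CP rank is at least every unfolding rank, so rank(T) ≥ 3.
In particular rank(T) ≥ 3 > 1, so T is not rank-1.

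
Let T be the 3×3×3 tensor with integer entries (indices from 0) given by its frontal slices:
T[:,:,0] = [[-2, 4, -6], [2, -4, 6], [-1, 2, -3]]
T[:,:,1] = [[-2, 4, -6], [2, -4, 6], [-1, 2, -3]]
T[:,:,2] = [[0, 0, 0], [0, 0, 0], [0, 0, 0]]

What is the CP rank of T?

1

Lower bound: T ≠ 0 (e.g. T[0,0,0] = -2), so rank(T) ≥ 1.
Upper bound: the mode-1 fibre T[:,0,0] = [-2, 2, -1] gives a = [2, -2, 1] (primitive direction); the mode-2 fibre T[0,:,0] = [-2, 4, -6] gives b = [1, -2, 3]; then c[k] = T[0,0,k] / (a[0]·b[0]) = [-2, -2, 0] / 2 = [-1, -1, 0].
Expanding [2, -2, 1] ∘ [1, -2, 3] ∘ [-1, -1, 0] reproduces all 27 entries of T, so T = [2, -2, 1] ∘ [1, -2, 3] ∘ [-1, -1, 0] and rank(T) ≤ 1.
These bounds meet, so rank(T) = 1.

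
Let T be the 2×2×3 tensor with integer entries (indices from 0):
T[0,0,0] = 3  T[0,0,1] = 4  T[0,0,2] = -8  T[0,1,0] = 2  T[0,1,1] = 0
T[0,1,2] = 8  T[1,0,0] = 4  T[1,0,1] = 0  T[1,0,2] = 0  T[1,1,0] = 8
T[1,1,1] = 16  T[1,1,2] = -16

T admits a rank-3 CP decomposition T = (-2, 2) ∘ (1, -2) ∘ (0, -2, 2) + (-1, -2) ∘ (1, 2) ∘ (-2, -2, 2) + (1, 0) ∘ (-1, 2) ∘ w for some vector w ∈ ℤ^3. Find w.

w = (-1, 2, 2)

Subtract the known terms from T to get the rank-1 residual R = (1, 0) ∘ (-1, 2) ∘ w, so R[i,j,k] = a[i]·b[j]·w[k]. Pick indices with nonzero a[0]·b[0] = (1)·(-1) = -1. Only the fibre through (0,0,·) is needed: R[0,0,:] = T[0,0,:] − Σₗ aₗ[0]bₗ[0]cₗ = [3, 4, -8] − (-2)·(1)·(0, -2, 2) − (-1)·(1)·(-2, -2, 2) = [1, -2, -2]. Then w[k] = R[0,0,k] / -1 for each k, giving w = [1, -2, -2] / -1 = (-1, 2, 2).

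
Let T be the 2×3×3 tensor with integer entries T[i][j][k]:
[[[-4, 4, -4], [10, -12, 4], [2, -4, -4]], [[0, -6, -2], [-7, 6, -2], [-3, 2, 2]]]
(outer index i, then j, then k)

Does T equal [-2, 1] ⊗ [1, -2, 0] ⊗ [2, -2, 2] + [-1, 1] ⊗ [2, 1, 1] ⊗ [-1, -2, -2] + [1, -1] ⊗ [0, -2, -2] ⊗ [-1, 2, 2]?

No

Reconstruct entry (0,0,0) from the claimed factors: Σₗ aₗ[0]bₗ[0]cₗ[0] = (-2)·(1)·(2) + (-1)·(2)·(-1) + (1)·(0)·(-1) = -2, but T[0,0,0] = -4. The claim is false.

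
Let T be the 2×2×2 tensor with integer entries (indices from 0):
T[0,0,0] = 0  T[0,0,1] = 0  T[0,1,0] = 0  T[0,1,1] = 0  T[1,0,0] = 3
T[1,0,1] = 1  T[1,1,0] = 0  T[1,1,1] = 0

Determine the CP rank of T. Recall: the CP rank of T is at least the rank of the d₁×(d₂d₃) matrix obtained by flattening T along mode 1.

Lower bound: T ≠ 0 (e.g. T[1,0,0] = 3), so rank(T) ≥ 1.
Upper bound: if T = a ⊗ b ⊗ c then every fibre of T is a multiple of the corresponding factor, so read the factors off the fibres through the nonzero entry T[1,0,0] = 3.
The mode-1 fibre T[:,0,0] = [0, 3] gives a = (0, 1) (primitive direction); the mode-2 fibre T[1,:,0] = [3, 0] gives b = (1, 0); then c[k] = T[1,0,k] / (a[1]·b[0]) = [3, 1] / 1 = (3, 1).
Expanding (0, 1) ⊗ (1, 0) ⊗ (3, 1) reproduces all 8 entries of T, so T = (0, 1) ⊗ (1, 0) ⊗ (3, 1) and rank(T) ≤ 1.
These bounds meet, so rank(T) = 1.

1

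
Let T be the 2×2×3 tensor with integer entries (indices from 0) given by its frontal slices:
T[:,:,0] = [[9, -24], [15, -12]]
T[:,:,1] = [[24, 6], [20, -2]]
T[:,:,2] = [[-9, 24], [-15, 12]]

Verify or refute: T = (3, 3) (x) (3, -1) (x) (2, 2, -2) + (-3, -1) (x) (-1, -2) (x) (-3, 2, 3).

Yes

Reconstruct entrywise from the claimed factors. For example, T[1,1,2] = 12 and Σₗ aₗ[1]bₗ[1]cₗ[2] = (3)·(-1)·(-2) + (-1)·(-2)·(3) = 12; checking all 12 entries, every one matches. The claim holds.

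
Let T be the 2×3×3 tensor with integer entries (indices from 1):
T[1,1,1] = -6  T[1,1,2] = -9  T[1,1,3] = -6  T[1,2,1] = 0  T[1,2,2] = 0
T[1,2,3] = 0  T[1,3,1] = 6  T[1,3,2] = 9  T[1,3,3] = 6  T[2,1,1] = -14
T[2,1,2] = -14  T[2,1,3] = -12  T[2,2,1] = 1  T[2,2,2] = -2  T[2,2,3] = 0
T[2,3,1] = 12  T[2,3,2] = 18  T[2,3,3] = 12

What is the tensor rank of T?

2

Lower bound: the mode-2 unfolding of T (rows indexed by j, columns by (i,k) = (1,1), (1,2), (1,3), (2,1), (2,2), (2,3)) is [[-6, -9, -6, -14, -14, -12], [0, 0, 0, 1, -2, 0], [6, 9, 6, 12, 18, 12]].
There the 2×2 minor on rows j ∈ {1, 2}, columns (i,k) ∈ {(1,1), (2,1)} is det [[-6, -14], [0, 1]] = -6 ≠ 0, so this unfolding has rank ≥ 2; CP rank is at least every unfolding rank, so rank(T) ≥ 2. (This is only a lower bound: in general the CP rank may exceed every unfolding rank, so we still need to exhibit 2 rank-1 terms summing to T.)
Upper bound — finding two terms. Write S_k = T[:,:,k] for the frontal slices: S₁ = [[-6, 0, 6], [-14, 1, 12]], S₂ = [[-9, 0, 9], [-14, -2, 18]], S₃ = [[-6, 0, 6], [-12, 0, 12]].
If T = a₁ ⊗ b₁ ⊗ c₁ + a₂ ⊗ b₂ ⊗ c₂ then each S_k = c₁[k]·a₁b₁ᵀ + c₂[k]·a₂b₂ᵀ. S₁ and S₂ are linearly independent, so a₁b₁ᵀ and a₂b₂ᵀ must span the same plane of matrices: they are the rank-1 matrices of the form x·S₁ + y·S₂.
The 2×2 minor of x·S₁ + y·S₂ on rows {1,2}, columns {1,2} is −6·x² + 3·xy + 18·y² = (-3)·(2·x + 3·y)(x − 2·y), vanishing at (x:y) = (3:-2) and (2:1).
M₁ = 3·S₁ − 2·S₂ = [[0, 0, 0], [-14, 7, 0]] = (-7)·[0, 1][2, -1, 0]ᵀ and M₂ = 2·S₁ + S₂ = [[-21, 0, 21], [-42, 0, 42]] = (-21)·[1, 2][1, 0, -1]ᵀ, so take a₁ = [0, 1], b₁ = [2, -1, 0], a₂ = [1, 2], b₂ = [1, 0, -1].
Each slice is an integer combination of E₁ = a₁b₁ᵀ and E₂ = a₂b₂ᵀ: S₁ = −E₁ − 6·E₂, S₂ = 2·E₁ − 9·E₂, S₃ = −6·E₂; reading off coefficients, c₁ = [-1, 2, 0] and c₂ = [-6, -9, -6].
Hence T = [0, 1] ⊗ [2, -1, 0] ⊗ [-1, 2, 0] + [1, 2] ⊗ [1, 0, -1] ⊗ [-6, -9, -6], so rank(T) ≤ 2.
These bounds meet, so rank(T) = 2.
Check entry T[1,1,1] = -6: (0)·(2)·(-1) + (1)·(1)·(-6) = -6.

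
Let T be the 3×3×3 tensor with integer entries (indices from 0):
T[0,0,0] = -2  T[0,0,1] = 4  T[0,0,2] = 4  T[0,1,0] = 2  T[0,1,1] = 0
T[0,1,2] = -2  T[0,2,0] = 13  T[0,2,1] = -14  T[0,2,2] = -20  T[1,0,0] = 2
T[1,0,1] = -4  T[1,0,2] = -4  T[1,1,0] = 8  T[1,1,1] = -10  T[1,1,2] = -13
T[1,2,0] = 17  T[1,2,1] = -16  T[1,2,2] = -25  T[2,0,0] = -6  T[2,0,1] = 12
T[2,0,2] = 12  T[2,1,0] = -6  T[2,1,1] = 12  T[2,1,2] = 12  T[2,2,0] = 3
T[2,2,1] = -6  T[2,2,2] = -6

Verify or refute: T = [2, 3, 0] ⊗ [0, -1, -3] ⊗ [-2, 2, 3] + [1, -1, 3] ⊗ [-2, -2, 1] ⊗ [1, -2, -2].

Yes

Reconstruct entrywise from the claimed factors. For example, T[2,1,2] = 12 and Σₗ aₗ[2]bₗ[1]cₗ[2] = (0)·(-1)·(3) + (3)·(-2)·(-2) = 12; checking all 27 entries, every one matches. The claim holds.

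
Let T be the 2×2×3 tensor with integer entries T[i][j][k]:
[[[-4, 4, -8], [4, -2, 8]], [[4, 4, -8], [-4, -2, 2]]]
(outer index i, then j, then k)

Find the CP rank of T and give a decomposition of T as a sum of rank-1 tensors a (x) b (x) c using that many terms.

rank(T) = 3

Lower bound: the mode-3 unfolding of T (rows indexed by k, columns by (i,j) = (0,0), (0,1), (1,0), (1,1)) is [[-4, 4, 4, -4], [4, -2, 4, -2], [-8, 8, -8, 2]].
There the 3×3 minor on rows k ∈ {0, 1, 2}, columns (i,j) ∈ {(0,0), (0,1), (1,0)} is det [[-4, 4, 4], [4, -2, 4], [-8, 8, -8]] = 128 ≠ 0, so this unfolding has rank ≥ 3; CP rank is at least every unfolding rank, so rank(T) ≥ 3. (Unfolding ranks only ever bound the CP rank from below — rank(T) can be strictly larger than all of them — so the matching upper bound has to come from an explicit 3-term decomposition.)
Upper bound: T is a sum of 3 rank-1 terms, T = (1, -1) (x) (1, -1) (x) (-4, 0, 0) + (1, 1) (x) (2, -1) (x) (0, 2, -4) + (2, -1) (x) (0, 1) (x) (0, 0, 2) (one valid choice — decompositions are not unique — normalised so each a, b is primitive with positive first nonzero entry; check it by expanding all entries), so rank(T) ≤ 3.
These bounds meet, so rank(T) = 3.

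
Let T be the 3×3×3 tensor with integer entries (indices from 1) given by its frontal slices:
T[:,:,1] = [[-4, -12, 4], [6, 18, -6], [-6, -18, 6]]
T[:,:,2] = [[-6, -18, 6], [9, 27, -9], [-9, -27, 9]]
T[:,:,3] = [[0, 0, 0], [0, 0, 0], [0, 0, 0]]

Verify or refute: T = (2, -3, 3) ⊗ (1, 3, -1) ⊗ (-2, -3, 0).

Reconstruct entrywise from the claimed factors. For example, T[3,1,3] = 0 and Σₗ aₗ[3]bₗ[1]cₗ[3] = (3)·(1)·(0) = 0; checking all 27 entries, every one matches. The claim holds.

Yes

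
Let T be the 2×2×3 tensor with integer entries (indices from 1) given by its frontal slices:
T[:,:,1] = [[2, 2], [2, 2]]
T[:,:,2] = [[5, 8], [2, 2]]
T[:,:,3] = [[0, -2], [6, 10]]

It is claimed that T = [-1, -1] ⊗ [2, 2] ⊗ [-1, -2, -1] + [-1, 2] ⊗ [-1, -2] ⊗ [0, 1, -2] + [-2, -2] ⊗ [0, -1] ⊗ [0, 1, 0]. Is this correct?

Yes

Reconstruct entrywise from the claimed factors. For example, T[2,2,1] = 2 and Σₗ aₗ[2]bₗ[2]cₗ[1] = (-1)·(2)·(-1) + (2)·(-2)·(0) + (-2)·(-1)·(0) = 2; checking all 12 entries, every one matches. The claim holds.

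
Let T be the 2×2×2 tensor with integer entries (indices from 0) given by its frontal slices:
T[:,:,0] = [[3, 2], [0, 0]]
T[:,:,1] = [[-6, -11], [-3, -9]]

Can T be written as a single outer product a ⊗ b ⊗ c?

The mode-3 unfolding of T (rows indexed by k, columns by (i,j) = (0,0), (0,1), (1,0), (1,1)) is [[3, 2, 0, 0], [-6, -11, -3, -9]].
There the 2×2 minor on rows k ∈ {0, 1}, columns (i,j) ∈ {(0,0), (0,1)} is det [[3, 2], [-6, -11]] = -21 ≠ 0, so this unfolding has rank ≥ 2; CP rank is at least every unfolding rank, so rank(T) ≥ 2.
In particular rank(T) ≥ 2 > 1, so T is not rank-1.

No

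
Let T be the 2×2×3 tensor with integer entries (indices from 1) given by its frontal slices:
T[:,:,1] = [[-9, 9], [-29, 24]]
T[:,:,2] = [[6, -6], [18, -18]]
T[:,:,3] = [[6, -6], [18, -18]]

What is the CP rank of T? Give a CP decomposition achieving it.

rank(T) = 2

Lower bound: the mode-3 unfolding of T (rows indexed by k, columns by (i,j) = (1,1), (1,2), (2,1), (2,2)) is [[-9, 9, -29, 24], [6, -6, 18, -18], [6, -6, 18, -18]].
There the 2×2 minor on rows k ∈ {1, 2}, columns (i,j) ∈ {(1,1), (2,1)} is det [[-9, -29], [6, 18]] = 12 ≠ 0, so this unfolding has rank ≥ 2; CP rank is at least every unfolding rank, so rank(T) ≥ 2. (Unfolding ranks only ever bound the CP rank from below — rank(T) can be strictly larger than all of them — so the matching upper bound has to come from an explicit 2-term decomposition.)
Upper bound — finding two terms. Write S_k = T[:,:,k] for the frontal slices: S₁ = [[-9, 9], [-29, 24]], S₂ = [[6, -6], [18, -18]], S₃ = [[6, -6], [18, -18]].
If T = a₁ ⊗ b₁ ⊗ c₁ + a₂ ⊗ b₂ ⊗ c₂ then each S_k = c₁[k]·a₁b₁ᵀ + c₂[k]·a₂b₂ᵀ. S₁ and S₂ are linearly independent, so a₁b₁ᵀ and a₂b₂ᵀ must span the same plane of matrices: they are the rank-1 matrices of the form x·S₁ + y·S₂.
det(x·S₁ + y·S₂) is 45·x² − 30·xy = 15·(3·x − 2·y)(x), vanishing at (x:y) = (2:3) and (0:1).
M₁ = 2·S₁ + 3·S₂ = [[0, 0], [-4, -6]] = (-2)·[0, 1][2, 3]ᵀ and M₂ = S₂ = [[6, -6], [18, -18]] = 6·[1, 3][1, -1]ᵀ, so take a₁ = [0, 1], b₁ = [2, 3], a₂ = [1, 3], b₂ = [1, -1].
Each slice is an integer combination of E₁ = a₁b₁ᵀ and E₂ = a₂b₂ᵀ: S₁ = −E₁ − 9·E₂, S₂ = 6·E₂, S₃ = 6·E₂; reading off coefficients, c₁ = [-1, 0, 0] and c₂ = [-9, 6, 6].
Hence T = [0, 1] ⊗ [2, 3] ⊗ [-1, 0, 0] + [1, 3] ⊗ [1, -1] ⊗ [-9, 6, 6], so rank(T) ≤ 2.
These bounds meet, so rank(T) = 2.
Check entry T[2,2,1] = 24: (1)·(3)·(-1) + (3)·(-1)·(-9) = 24.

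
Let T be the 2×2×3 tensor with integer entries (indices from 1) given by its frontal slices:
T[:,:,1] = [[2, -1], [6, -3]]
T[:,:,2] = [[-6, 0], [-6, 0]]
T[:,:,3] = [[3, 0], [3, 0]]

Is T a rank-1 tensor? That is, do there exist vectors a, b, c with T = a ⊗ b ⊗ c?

No

The mode-1 unfolding of T (rows indexed by i, columns by (j,k) = (1,1), (1,2), (1,3), (2,1), (2,2), (2,3)) is [[2, -6, 3, -1, 0, 0], [6, -6, 3, -3, 0, 0]].
There the 2×2 minor on rows i ∈ {1, 2}, columns (j,k) ∈ {(1,1), (1,2)} is det [[2, -6], [6, -6]] = 24 ≠ 0, so this unfolding has rank ≥ 2; CP rank is at least every unfolding rank, so rank(T) ≥ 2.
In particular rank(T) ≥ 2 > 1, so T is not rank-1.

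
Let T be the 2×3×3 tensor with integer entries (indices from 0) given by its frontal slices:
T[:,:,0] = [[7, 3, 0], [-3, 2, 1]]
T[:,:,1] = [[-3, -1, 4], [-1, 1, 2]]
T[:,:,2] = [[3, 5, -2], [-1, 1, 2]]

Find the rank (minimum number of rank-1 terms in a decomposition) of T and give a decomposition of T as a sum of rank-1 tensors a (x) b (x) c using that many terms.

rank(T) = 3

Lower bound: in the mode-2 unfolding of T (rows indexed by j, columns by (i,k)) the 3×3 minor on rows j ∈ {0, 1, 2}, columns (i,k) ∈ {(0,0), (0,1), (0,2)} is det [[7, -3, 3], [3, -1, 5], [0, 4, -2]] = -108 ≠ 0, so that unfolding has rank ≥ 3 and hence rank(T) ≥ 3 (CP rank is at least every unfolding rank, though it can be larger).
Upper bound: T is a sum of 3 rank-1 terms, T = (1, 0) (x) (1, 1, -1) (x) (4, -2, 4) + (1, 1) (x) (1, -1, -2) (x) (-1, -1, -1) + (2, -1) (x) (2, -1, 1) (x) (1, 0, 0) (written with every a and b primitive with positive leading entry and the scale carried by c; CP decompositions are not unique, and this one is verified by expanding entrywise), so rank(T) ≤ 3.
These bounds meet, so rank(T) = 3.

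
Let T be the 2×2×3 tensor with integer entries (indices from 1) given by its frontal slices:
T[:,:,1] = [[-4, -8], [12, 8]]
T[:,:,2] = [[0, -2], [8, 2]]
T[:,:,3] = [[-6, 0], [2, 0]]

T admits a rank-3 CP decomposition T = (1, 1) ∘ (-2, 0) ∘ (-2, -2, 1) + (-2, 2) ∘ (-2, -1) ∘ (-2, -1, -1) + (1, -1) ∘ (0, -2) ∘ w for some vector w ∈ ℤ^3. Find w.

w = (2, 0, -1)

Subtract the known terms from T to get the rank-1 residual R = (1, -1) ∘ (0, -2) ∘ w, so R[i,j,k] = a[i]·b[j]·w[k]. Pick indices with nonzero a[1]·b[2] = (1)·(-2) = -2. Only the fibre through (1,2,·) is needed: R[1,2,:] = T[1,2,:] − Σₗ aₗ[1]bₗ[2]cₗ = [-8, -2, 0] − (1)·(0)·(-2, -2, 1) − (-2)·(-1)·(-2, -1, -1) = [-4, 0, 2]. Then w[k] = R[1,2,k] / -2 for each k, giving w = [-4, 0, 2] / -2 = (2, 0, -1).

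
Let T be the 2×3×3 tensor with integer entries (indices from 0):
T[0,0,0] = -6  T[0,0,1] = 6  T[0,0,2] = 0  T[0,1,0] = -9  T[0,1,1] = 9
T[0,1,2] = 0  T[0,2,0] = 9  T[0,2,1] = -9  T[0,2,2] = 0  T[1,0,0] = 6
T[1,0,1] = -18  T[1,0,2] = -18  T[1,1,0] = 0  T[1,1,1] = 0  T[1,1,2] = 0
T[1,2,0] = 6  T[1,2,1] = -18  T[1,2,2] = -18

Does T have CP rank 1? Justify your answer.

No

The mode-1 unfolding of T (rows indexed by i, columns by (j,k) = (0,0), (0,1), (0,2), (1,0), (1,1), (1,2), (2,0), (2,1), (2,2)) is [[-6, 6, 0, -9, 9, 0, 9, -9, 0], [6, -18, -18, 0, 0, 0, 6, -18, -18]].
There the 2×2 minor on rows i ∈ {0, 1}, columns (j,k) ∈ {(0,0), (0,1)} is det [[-6, 6], [6, -18]] = 72 ≠ 0, so this unfolding has rank ≥ 2; CP rank is at least every unfolding rank, so rank(T) ≥ 2.
In particular rank(T) ≥ 2 > 1, so T is not rank-1.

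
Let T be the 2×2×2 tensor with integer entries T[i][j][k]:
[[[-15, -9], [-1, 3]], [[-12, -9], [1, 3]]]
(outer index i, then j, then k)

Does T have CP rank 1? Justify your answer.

No

The mode-1 unfolding of T (rows indexed by i, columns by (j,k) = (0,0), (0,1), (1,0), (1,1)) is [[-15, -9, -1, 3], [-12, -9, 1, 3]].
There the 2×2 minor on rows i ∈ {0, 1}, columns (j,k) ∈ {(0,0), (0,1)} is det [[-15, -9], [-12, -9]] = 27 ≠ 0, so this unfolding has rank ≥ 2; CP rank is at least every unfolding rank, so rank(T) ≥ 2.
In particular rank(T) ≥ 2 > 1, so T is not rank-1.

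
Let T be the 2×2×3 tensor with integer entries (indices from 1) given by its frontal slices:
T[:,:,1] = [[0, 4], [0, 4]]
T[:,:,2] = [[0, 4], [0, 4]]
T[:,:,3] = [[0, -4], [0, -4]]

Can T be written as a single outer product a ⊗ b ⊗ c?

The mode-1 fibre T[:,2,1] = [4, 4] gives a = [1, 1] (primitive direction); the mode-2 fibre T[1,:,1] = [0, 4] gives b = [0, 1]; then c[k] = T[1,2,k] / (a[1]·b[2]) = [4, 4, -4] / 1 = [4, 4, -4].
Expanding [1, 1] ⊗ [0, 1] ⊗ [4, 4, -4] reproduces all 12 entries of T, so T = [1, 1] ⊗ [0, 1] ⊗ [4, 4, -4] and rank(T) ≤ 1.
Equivalently every frontal slice T[:,:,k] is c[k] times the rank-1 matrix [1, 1] ⊗ [0, 1]. So T has rank 1 (it is nonzero).

Yes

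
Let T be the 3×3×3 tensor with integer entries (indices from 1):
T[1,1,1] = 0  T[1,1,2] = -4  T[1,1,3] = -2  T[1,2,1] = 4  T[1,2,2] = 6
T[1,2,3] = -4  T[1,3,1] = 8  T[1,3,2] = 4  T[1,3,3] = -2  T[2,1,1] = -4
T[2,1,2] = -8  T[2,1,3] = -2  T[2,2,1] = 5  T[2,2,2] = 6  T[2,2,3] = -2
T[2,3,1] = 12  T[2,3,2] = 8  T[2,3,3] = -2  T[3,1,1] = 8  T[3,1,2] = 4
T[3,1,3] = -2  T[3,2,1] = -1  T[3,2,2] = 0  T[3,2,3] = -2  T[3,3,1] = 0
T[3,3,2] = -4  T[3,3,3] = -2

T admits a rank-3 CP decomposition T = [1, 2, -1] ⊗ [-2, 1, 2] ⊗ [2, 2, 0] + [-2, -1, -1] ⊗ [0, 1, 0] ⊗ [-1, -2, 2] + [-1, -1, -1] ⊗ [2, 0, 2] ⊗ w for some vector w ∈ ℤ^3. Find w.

w = [-2, 0, 1]

Subtract the known terms from T to get the rank-1 residual R = [-1, -1, -1] ⊗ [2, 0, 2] ⊗ w, so R[i,j,k] = a[i]·b[j]·w[k]. Pick indices with nonzero a[1]·b[1] = (-1)·(2) = -2. Only the fibre through (1,1,·) is needed: R[1,1,:] = T[1,1,:] − Σₗ aₗ[1]bₗ[1]cₗ = [0, -4, -2] − (1)·(-2)·[2, 2, 0] − (-2)·(0)·[-1, -2, 2] = [4, 0, -2]. Then w[k] = R[1,1,k] / -2 for each k, giving w = [4, 0, -2] / -2 = [-2, 0, 1].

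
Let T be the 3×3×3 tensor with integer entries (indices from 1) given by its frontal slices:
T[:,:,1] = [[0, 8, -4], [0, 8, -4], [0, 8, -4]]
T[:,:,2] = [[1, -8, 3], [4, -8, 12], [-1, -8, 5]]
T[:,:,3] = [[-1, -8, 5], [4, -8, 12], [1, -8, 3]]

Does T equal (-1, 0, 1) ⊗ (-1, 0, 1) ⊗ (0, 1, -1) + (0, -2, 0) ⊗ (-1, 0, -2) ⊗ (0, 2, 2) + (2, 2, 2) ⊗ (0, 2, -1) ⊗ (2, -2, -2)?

Reconstruct entrywise from the claimed factors. For example, T[3,2,2] = -8 and Σₗ aₗ[3]bₗ[2]cₗ[2] = (1)·(0)·(1) + (0)·(0)·(2) + (2)·(2)·(-2) = -8; checking all 27 entries, every one matches. The claim holds.

Yes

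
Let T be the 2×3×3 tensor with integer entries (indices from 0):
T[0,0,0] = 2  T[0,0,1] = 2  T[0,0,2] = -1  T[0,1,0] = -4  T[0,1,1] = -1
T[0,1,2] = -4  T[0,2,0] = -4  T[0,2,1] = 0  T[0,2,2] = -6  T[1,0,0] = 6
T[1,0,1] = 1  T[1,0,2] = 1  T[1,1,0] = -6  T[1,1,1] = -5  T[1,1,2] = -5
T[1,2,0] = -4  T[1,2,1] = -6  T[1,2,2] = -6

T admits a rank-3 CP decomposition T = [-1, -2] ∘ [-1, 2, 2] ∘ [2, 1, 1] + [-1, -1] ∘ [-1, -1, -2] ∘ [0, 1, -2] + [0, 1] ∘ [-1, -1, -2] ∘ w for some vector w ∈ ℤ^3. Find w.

w = [-2, 2, -1]

Subtract the known terms from T to get the rank-1 residual R = [0, 1] ∘ [-1, -1, -2] ∘ w, so R[i,j,k] = a[i]·b[j]·w[k]. Pick indices with nonzero a[1]·b[0] = (1)·(-1) = -1. Only the fibre through (1,0,·) is needed: R[1,0,:] = T[1,0,:] − Σₗ aₗ[1]bₗ[0]cₗ = [6, 1, 1] − (-2)·(-1)·[2, 1, 1] − (-1)·(-1)·[0, 1, -2] = [2, -2, 1]. Then w[k] = R[1,0,k] / -1 for each k, giving w = [2, -2, 1] / -1 = [-2, 2, -1].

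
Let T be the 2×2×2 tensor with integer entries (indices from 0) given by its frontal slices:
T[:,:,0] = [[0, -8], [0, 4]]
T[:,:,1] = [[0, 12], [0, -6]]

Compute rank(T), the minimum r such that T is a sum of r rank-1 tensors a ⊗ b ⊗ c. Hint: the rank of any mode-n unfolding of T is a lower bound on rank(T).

Lower bound: T ≠ 0 (e.g. T[0,1,0] = -8), so rank(T) ≥ 1.
Upper bound: if T = a ⊗ b ⊗ c then every fibre of T is a multiple of the corresponding factor, so read the factors off the fibres through the nonzero entry T[0,1,0] = -8.
The mode-1 fibre T[:,1,0] = [-8, 4] gives a = [2, -1] (primitive direction); the mode-2 fibre T[0,:,0] = [0, -8] gives b = [0, 1]; then c[k] = T[0,1,k] / (a[0]·b[1]) = [-8, 12] / 2 = [-4, 6].
Expanding [2, -1] ⊗ [0, 1] ⊗ [-4, 6] reproduces all 8 entries of T, so T = [2, -1] ⊗ [0, 1] ⊗ [-4, 6] and rank(T) ≤ 1.
These bounds meet, so rank(T) = 1.

1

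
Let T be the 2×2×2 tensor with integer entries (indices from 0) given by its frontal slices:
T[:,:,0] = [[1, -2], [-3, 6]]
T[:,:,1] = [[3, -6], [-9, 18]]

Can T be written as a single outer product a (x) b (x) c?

Yes

If T = a (x) b (x) c then every fibre of T is a multiple of the corresponding factor, so read the factors off the fibres through the nonzero entry T[0,0,0] = 1.
The mode-1 fibre T[:,0,0] = [1, -3] gives a = [1, -3] (primitive direction); the mode-2 fibre T[0,:,0] = [1, -2] gives b = [1, -2]; then c[k] = T[0,0,k] / (a[0]·b[0]) = [1, 3] / 1 = [1, 3].
Expanding [1, -3] (x) [1, -2] (x) [1, 3] reproduces all 8 entries of T, so T = [1, -3] (x) [1, -2] (x) [1, 3] and rank(T) ≤ 1.
Equivalently every frontal slice T[:,:,k] is c[k] times the rank-1 matrix [1, -3] (x) [1, -2]. So T has rank 1 (it is nonzero).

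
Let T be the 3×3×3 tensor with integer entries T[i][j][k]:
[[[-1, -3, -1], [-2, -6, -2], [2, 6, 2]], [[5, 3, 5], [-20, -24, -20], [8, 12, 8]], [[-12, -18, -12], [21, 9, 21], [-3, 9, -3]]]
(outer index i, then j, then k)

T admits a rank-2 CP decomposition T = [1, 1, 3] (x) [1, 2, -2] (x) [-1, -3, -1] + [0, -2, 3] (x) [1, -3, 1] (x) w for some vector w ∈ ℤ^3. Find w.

Subtract the known terms from T to get the rank-1 residual R = [0, -2, 3] (x) [1, -3, 1] (x) w, so R[i,j,k] = a[i]·b[j]·w[k]. Pick indices with nonzero a[1]·b[0] = (-2)·(1) = -2. Only the fibre through (1,0,·) is needed: R[1,0,:] = T[1,0,:] − Σₗ aₗ[1]bₗ[0]cₗ = [5, 3, 5] − (1)·(1)·[-1, -3, -1] = [6, 6, 6]. Then w[k] = R[1,0,k] / -2 for each k, giving w = [6, 6, 6] / -2 = [-3, -3, -3].

w = [-3, -3, -3]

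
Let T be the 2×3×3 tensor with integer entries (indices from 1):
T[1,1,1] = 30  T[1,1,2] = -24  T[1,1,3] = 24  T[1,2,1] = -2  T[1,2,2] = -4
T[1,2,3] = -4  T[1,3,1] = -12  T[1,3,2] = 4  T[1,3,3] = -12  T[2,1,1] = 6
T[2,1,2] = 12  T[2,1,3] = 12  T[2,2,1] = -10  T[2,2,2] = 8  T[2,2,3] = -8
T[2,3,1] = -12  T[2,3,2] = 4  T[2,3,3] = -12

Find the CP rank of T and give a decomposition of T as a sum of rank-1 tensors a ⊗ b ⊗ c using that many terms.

Lower bound: the mode-3 unfolding of T (rows indexed by k, columns by (i,j) = (1,1), (1,2), (1,3), (2,1), (2,2), (2,3)) is [[30, -2, -12, 6, -10, -12], [-24, -4, 4, 12, 8, 4], [24, -4, -12, 12, -8, -12]].
There the 2×2 minor on rows k ∈ {1, 2}, columns (i,j) ∈ {(1,1), (1,2)} is det [[30, -2], [-24, -4]] = -168 ≠ 0, so this unfolding has rank ≥ 2; CP rank is at least every unfolding rank, so rank(T) ≥ 2. (This is only a lower bound: in general the CP rank may exceed every unfolding rank, so we still need to exhibit 2 rank-1 terms summing to T.)
Upper bound — finding two terms. Write S_k = T[:,:,k] for the frontal slices: S₁ = [[30, -2, -12], [6, -10, -12]], S₂ = [[-24, -4, 4], [12, 8, 4]], S₃ = [[24, -4, -12], [12, -8, -12]].
If T = a₁ ⊗ b₁ ⊗ c₁ + a₂ ⊗ b₂ ⊗ c₂ then each S_k = c₁[k]·a₁b₁ᵀ + c₂[k]·a₂b₂ᵀ. S₁ and S₂ are linearly independent, so a₁b₁ᵀ and a₂b₂ᵀ must span the same plane of matrices: they are the rank-1 matrices of the form x·S₁ + y·S₂.
The 2×2 minor of x·S₁ + y·S₂ on rows {1,2}, columns {1,2} is −288·x² + 528·xy − 144·y² = (-48)·(2·x − 3·y)(3·x − y), vanishing at (x:y) = (3:2) and (1:3).
M₁ = 3·S₁ + 2·S₂ = [[42, -14, -28], [42, -14, -28]] = 14·[1, 1][3, -1, -2]ᵀ and M₂ = S₁ + 3·S₂ = [[-42, -14, 0], [42, 14, 0]] = (-14)·[1, -1][3, 1, 0]ᵀ, so take a₁ = [1, 1], b₁ = [3, -1, -2], a₂ = [1, -1], b₂ = [3, 1, 0].
Each slice is an integer combination of E₁ = a₁b₁ᵀ and E₂ = a₂b₂ᵀ: S₁ = 6·E₁ + 4·E₂, S₂ = −2·E₁ − 6·E₂, S₃ = 6·E₁ + 2·E₂; reading off coefficients, c₁ = [6, -2, 6] and c₂ = [4, -6, 2].
Hence T = [1, 1] ⊗ [3, -1, -2] ⊗ [6, -2, 6] + [1, -1] ⊗ [3, 1, 0] ⊗ [4, -6, 2], so rank(T) ≤ 2.
These bounds meet, so rank(T) = 2.

rank(T) = 2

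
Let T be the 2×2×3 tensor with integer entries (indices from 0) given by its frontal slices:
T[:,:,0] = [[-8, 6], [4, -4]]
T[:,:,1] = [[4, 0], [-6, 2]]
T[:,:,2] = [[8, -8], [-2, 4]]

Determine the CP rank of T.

3

Lower bound: the mode-3 unfolding of T (rows indexed by k, columns by (i,j) = (0,0), (0,1), (1,0), (1,1)) is [[-8, 6, 4, -4], [4, 0, -6, 2], [8, -8, -2, 4]].
There the 3×3 minor on rows k ∈ {0, 1, 2}, columns (i,j) ∈ {(0,0), (0,1), (1,0)} is det [[-8, 6, 4], [4, 0, -6], [8, -8, -2]] = 16 ≠ 0, so this unfolding has rank ≥ 3; CP rank is at least every unfolding rank, so rank(T) ≥ 3. (Unfolding ranks only ever bound the CP rank from below — rank(T) can be strictly larger than all of them — so the matching upper bound has to come from an explicit 3-term decomposition.)
Upper bound: T is a sum of 3 rank-1 terms, T = [0, 1] ⊗ [1, 0] ⊗ [-2, 0, 2] + [1, -1] ⊗ [2, -1] ⊗ [-2, 4, 0] + [2, -1] ⊗ [1, -1] ⊗ [-2, -2, 4] (one valid choice — decompositions are not unique — normalised so each a, b is primitive with positive first nonzero entry; check it by expanding all entries), so rank(T) ≤ 3.
These bounds meet, so rank(T) = 3.
Check entry T[0,0,2] = 8: (0)·(1)·(2) + (1)·(2)·(0) + (2)·(1)·(4) = 8.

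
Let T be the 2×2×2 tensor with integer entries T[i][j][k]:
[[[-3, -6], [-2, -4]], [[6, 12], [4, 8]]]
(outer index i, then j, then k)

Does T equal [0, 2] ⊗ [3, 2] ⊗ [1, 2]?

Reconstruct entry (0,0,0) from the claimed factors: Σₗ aₗ[0]bₗ[0]cₗ[0] = (0)·(3)·(1) = 0, but T[0,0,0] = -3. The claim is false.

No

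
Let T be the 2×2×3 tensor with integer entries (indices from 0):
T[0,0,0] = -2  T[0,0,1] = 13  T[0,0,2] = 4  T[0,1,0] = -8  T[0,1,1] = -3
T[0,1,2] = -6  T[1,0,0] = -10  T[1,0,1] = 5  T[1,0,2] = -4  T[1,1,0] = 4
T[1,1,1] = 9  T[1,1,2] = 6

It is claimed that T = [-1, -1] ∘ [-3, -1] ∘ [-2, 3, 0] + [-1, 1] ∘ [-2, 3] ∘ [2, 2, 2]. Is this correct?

Yes

Reconstruct entrywise from the claimed factors. For example, T[1,1,2] = 6 and Σₗ aₗ[1]bₗ[1]cₗ[2] = (-1)·(-1)·(0) + (1)·(3)·(2) = 6; checking all 12 entries, every one matches. The claim holds.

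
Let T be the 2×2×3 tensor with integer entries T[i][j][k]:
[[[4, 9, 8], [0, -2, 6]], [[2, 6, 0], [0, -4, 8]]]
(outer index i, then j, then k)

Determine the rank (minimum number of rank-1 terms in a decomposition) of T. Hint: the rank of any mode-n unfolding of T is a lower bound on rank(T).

Lower bound: the mode-3 unfolding of T (rows indexed by k, columns by (i,j) = (0,0), (0,1), (1,0), (1,1)) is [[4, 0, 2, 0], [9, -2, 6, -4], [8, 6, 0, 8]].
There the 3×3 minor on rows k ∈ {0, 1, 2}, columns (i,j) ∈ {(0,0), (0,1), (1,0)} is det [[4, 0, 2], [9, -2, 6], [8, 6, 0]] = -4 ≠ 0, so this unfolding has rank ≥ 3; CP rank is at least every unfolding rank, so rank(T) ≥ 3. (Unfolding ranks only ever bound the CP rank from below — rank(T) can be strictly larger than all of them — so the matching upper bound has to come from an explicit 3-term decomposition.)
Upper bound: T is a sum of 3 rank-1 terms, T = (1, 0) ⊗ (1, 1) ⊗ (0, 0, 2) + (1, 2) ⊗ (1, -2) ⊗ (0, 1, -2) + (2, 1) ⊗ (1, 0) ⊗ (2, 4, 4) (written with every a and b primitive with positive leading entry and the scale carried by c; CP decompositions are not unique, and this one is verified by expanding entrywise), so rank(T) ≤ 3.
These bounds meet, so rank(T) = 3.

3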